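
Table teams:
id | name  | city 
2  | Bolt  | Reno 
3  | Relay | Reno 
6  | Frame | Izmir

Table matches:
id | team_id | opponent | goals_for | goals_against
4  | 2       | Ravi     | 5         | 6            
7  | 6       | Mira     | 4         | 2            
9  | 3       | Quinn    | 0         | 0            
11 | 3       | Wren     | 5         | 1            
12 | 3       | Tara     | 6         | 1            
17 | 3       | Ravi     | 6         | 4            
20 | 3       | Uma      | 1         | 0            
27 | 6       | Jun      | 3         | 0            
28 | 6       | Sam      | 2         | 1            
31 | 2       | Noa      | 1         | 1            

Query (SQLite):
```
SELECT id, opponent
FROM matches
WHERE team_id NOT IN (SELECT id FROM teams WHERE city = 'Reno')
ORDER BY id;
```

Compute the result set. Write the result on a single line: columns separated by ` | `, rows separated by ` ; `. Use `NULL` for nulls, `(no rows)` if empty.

Inner query: teams.id where city = 'Reno'.
Outer: keep matches rows whose team_id is not in that set.
Inner query → {2, 3}

7 | Mira ; 27 | Jun ; 28 | Sam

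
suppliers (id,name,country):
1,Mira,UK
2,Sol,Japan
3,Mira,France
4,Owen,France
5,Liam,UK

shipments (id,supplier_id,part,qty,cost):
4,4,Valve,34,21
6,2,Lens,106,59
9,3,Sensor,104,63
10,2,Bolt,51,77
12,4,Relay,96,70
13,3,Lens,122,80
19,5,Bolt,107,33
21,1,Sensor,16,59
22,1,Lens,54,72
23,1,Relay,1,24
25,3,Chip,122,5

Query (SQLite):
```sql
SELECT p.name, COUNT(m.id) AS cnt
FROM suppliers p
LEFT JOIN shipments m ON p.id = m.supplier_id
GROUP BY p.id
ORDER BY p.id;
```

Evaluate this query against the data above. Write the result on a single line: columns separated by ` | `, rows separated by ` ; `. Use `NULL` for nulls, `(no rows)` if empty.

LEFT JOIN keeps every suppliers row; unmatched ones get NULL for shipments columns.
Group by suppliers.id and compute COUNT(m.id). COUNT(col) of an all-NULL group is 0.
  1: ids {21, 22, 23} → COUNT(m.id)=3
  2: ids {6, 10} → COUNT(m.id)=2
  3: ids {9, 13, 25} → COUNT(m.id)=3
  4: ids {4, 12} → COUNT(m.id)=2
  5: ids {19} → COUNT(m.id)=1

Mira | 3 ; Sol | 2 ; Mira | 3 ; Owen | 2 ; Liam | 1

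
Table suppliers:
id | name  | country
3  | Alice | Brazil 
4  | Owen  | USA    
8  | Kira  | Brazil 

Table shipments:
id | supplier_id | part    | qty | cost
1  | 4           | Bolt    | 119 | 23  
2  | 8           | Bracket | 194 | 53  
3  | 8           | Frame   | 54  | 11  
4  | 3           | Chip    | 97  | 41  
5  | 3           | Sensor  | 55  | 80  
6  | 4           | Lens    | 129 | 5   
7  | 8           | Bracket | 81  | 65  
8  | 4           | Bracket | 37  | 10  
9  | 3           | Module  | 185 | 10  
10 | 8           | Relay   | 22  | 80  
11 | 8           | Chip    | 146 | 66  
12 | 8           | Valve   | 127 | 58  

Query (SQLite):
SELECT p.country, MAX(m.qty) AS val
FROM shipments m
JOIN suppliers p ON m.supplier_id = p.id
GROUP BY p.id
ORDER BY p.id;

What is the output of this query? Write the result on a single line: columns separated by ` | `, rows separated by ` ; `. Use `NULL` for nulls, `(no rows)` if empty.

Brazil | 185 ; USA | 129 ; Brazil | 194

Join each shipments row to its suppliers via supplier_id.
Group joined rows by suppliers.id; compute MAX(m.qty) per group.
  3: ids {4, 5, 9} → MAX(m.qty)=185
  4: ids {1, 6, 8} → MAX(m.qty)=129
  8: ids {2, 3, 7, 10, 11, 12} → MAX(m.qty)=194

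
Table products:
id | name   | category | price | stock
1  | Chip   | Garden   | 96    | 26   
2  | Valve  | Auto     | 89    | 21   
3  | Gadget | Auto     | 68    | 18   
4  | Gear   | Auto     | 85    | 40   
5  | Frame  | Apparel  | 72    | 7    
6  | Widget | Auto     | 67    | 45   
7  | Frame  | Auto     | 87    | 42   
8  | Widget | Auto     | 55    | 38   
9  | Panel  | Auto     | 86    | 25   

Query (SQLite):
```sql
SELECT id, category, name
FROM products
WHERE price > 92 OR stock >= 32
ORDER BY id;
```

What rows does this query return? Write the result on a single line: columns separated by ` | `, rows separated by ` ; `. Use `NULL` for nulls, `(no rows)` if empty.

price > 92: ids {1}
stock >= 32: ids {4, 6, 7, 8}
Combine with OR.

1 | Garden | Chip ; 4 | Auto | Gear ; 6 | Auto | Widget ; 7 | Auto | Frame ; 8 | Auto | Widget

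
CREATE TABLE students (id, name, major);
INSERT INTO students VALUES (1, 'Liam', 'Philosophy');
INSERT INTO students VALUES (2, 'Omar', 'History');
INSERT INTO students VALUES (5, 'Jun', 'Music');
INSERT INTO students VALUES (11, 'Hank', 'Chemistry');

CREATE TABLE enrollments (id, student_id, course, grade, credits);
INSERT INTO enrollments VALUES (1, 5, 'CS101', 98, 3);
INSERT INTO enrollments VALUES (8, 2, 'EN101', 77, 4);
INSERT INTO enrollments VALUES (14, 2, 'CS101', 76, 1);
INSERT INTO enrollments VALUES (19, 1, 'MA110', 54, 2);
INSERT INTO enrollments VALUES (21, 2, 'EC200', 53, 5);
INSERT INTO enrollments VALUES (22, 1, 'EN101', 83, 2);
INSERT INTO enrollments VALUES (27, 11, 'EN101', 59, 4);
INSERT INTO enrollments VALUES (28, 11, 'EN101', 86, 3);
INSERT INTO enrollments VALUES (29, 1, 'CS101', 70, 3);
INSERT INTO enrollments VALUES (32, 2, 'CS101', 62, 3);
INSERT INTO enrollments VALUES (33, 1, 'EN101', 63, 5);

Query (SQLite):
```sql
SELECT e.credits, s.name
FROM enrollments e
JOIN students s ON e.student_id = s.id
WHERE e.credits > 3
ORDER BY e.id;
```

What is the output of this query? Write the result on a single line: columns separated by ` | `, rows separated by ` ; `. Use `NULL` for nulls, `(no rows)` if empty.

4 | Omar ; 5 | Omar ; 4 | Hank ; 5 | Liam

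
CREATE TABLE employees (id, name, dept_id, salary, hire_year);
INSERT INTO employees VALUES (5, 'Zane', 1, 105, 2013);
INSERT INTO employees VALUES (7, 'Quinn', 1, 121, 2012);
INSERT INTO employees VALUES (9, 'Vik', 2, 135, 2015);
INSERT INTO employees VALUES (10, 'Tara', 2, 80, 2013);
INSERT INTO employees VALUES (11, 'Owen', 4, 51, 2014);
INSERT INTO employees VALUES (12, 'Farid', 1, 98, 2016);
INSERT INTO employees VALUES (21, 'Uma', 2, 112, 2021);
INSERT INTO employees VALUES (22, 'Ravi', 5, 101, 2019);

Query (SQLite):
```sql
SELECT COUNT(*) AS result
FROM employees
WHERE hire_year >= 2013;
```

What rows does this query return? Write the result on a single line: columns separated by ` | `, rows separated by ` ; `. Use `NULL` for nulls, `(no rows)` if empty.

7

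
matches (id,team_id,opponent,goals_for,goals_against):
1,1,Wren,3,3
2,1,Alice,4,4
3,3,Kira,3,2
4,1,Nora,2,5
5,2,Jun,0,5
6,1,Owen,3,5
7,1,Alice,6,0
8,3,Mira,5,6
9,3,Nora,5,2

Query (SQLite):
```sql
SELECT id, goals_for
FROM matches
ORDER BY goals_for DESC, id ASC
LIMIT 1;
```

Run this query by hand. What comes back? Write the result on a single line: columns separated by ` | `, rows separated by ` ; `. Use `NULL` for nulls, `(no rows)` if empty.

7 | 6

Sort by goals_for desc, tiebreak id asc: (6, id=7), (5, id=8), (5, id=9), (4, id=2) …. Take first 1.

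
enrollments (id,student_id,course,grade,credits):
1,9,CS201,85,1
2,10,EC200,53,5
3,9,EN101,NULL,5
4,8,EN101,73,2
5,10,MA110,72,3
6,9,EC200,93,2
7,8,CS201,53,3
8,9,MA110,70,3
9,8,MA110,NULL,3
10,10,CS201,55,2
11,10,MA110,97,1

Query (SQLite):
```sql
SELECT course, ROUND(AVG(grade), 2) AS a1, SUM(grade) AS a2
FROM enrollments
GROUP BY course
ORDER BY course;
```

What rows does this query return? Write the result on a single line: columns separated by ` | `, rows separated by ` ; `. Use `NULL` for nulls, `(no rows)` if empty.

CS201 | 64.33 | 193 ; EC200 | 73 | 146 ; EN101 | 73 | 73 ; MA110 | 79.67 | 239

Group enrollments by course.
Per group compute: ROUND(AVG(grade), 2), SUM(grade).
  CS201: ids {1, 7, 10} → ROUND(AVG(grade), 2)=64.33, SUM(grade)=193
  EC200: ids {2, 6} → ROUND(AVG(grade), 2)=73, SUM(grade)=146
  EN101: ids {3, 4} → ROUND(AVG(grade), 2)=73, SUM(grade)=73
  MA110: ids {5, 8, 9, 11} → ROUND(AVG(grade), 2)=79.67, SUM(grade)=239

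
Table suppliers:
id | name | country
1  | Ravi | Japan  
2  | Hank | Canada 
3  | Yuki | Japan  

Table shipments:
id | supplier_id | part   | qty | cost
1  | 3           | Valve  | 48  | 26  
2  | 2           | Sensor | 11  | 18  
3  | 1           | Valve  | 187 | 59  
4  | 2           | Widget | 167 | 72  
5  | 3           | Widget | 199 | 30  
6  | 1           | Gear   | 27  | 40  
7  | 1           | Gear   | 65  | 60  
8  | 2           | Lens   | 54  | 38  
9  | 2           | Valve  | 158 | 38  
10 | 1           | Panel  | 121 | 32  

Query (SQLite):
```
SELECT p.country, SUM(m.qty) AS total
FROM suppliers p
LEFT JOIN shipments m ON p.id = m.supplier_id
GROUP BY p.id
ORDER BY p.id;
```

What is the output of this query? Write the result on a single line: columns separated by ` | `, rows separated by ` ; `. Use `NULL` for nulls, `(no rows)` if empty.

Japan | 400 ; Canada | 390 ; Japan | 247

LEFT JOIN keeps every suppliers row; unmatched ones get NULL for shipments columns.
Group by suppliers.id and compute SUM(m.qty). SUM over an all-NULL group is NULL.
  1: ids {3, 6, 7, 10} → SUM(m.qty)=400
  2: ids {2, 4, 8, 9} → SUM(m.qty)=390
  3: ids {1, 5} → SUM(m.qty)=247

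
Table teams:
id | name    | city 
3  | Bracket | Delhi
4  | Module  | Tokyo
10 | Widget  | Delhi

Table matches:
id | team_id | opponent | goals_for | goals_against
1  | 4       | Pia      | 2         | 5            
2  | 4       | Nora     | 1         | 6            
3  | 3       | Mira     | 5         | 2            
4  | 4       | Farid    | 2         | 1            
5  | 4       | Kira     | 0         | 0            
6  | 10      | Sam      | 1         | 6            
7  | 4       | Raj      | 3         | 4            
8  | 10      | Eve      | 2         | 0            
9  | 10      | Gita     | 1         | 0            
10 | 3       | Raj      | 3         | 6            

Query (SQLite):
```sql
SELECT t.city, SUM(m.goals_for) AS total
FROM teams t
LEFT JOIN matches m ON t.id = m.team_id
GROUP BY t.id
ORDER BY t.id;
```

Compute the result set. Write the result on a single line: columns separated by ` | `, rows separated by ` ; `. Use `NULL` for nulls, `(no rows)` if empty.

LEFT JOIN keeps every teams row; unmatched ones get NULL for matches columns.
Group by teams.id and compute SUM(m.goals_for). SUM over an all-NULL group is NULL.
  3: ids {3, 10} → SUM(m.goals_for)=8
  4: ids {1, 2, 4, 5, 7} → SUM(m.goals_for)=8
  10: ids {6, 8, 9} → SUM(m.goals_for)=4

Delhi | 8 ; Tokyo | 8 ; Delhi | 4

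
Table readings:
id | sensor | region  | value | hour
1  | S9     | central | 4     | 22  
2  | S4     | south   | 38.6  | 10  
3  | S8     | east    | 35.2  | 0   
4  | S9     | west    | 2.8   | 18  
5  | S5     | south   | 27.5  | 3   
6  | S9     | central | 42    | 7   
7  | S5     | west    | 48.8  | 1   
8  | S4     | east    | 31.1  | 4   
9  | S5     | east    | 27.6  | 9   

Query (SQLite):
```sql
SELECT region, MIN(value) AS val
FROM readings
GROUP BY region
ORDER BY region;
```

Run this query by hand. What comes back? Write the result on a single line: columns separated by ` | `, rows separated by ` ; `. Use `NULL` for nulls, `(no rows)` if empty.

central | 4 ; east | 27.6 ; south | 27.5 ; west | 2.8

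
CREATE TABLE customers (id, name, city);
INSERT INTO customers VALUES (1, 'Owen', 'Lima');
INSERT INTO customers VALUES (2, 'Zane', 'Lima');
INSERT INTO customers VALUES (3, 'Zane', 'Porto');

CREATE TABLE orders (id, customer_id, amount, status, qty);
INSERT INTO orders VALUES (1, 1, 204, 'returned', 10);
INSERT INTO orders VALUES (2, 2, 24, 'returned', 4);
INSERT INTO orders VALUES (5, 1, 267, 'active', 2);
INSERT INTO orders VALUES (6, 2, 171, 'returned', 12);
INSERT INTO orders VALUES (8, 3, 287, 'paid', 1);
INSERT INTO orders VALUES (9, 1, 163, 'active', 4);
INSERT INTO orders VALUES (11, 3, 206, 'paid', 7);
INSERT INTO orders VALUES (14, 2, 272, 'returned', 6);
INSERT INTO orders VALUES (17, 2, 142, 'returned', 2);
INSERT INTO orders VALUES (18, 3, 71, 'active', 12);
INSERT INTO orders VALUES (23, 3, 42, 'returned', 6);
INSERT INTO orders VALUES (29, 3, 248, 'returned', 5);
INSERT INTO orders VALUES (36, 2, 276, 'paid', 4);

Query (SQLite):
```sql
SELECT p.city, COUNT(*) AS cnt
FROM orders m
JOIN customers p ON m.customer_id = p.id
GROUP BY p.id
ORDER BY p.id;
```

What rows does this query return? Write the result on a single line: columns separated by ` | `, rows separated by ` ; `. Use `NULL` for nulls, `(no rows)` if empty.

Lima | 3 ; Lima | 5 ; Porto | 5

Join each orders row to its customers via customer_id.
Group joined rows by customers.id; compute COUNT(*) per group.
  1: ids {1, 5, 9} → COUNT(*)=3
  2: ids {2, 6, 14, 17, 36} → COUNT(*)=5
  3: ids {8, 11, 18, 23, 29} → COUNT(*)=5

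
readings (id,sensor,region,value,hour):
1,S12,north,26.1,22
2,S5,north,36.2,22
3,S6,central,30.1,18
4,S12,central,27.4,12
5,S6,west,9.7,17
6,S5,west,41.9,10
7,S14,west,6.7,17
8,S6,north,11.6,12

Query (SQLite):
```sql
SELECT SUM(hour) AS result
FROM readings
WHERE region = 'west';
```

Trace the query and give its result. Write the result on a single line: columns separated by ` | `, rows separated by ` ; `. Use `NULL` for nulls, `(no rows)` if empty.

Rows where region='west' → hour values: [17, 10, 17].
SUM of non-NULL values = 44.

44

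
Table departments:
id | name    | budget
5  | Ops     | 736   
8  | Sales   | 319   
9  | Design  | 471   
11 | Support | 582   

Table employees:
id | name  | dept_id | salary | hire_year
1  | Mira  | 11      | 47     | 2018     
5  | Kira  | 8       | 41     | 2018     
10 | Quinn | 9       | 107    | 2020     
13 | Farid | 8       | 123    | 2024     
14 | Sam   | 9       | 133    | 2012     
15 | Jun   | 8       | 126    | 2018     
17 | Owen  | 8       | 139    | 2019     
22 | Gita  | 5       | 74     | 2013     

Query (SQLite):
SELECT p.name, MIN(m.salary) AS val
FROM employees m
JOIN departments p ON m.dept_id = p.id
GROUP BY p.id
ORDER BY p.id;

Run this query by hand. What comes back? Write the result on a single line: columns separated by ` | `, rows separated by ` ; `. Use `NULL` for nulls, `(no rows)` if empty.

Ops | 74 ; Sales | 41 ; Design | 107 ; Support | 47

Join each employees row to its departments via dept_id.
Group joined rows by departments.id; compute MIN(m.salary) per group.
  5: ids {22} → MIN(m.salary)=74
  8: ids {5, 13, 15, 17} → MIN(m.salary)=41
  9: ids {10, 14} → MIN(m.salary)=107
  11: ids {1} → MIN(m.salary)=47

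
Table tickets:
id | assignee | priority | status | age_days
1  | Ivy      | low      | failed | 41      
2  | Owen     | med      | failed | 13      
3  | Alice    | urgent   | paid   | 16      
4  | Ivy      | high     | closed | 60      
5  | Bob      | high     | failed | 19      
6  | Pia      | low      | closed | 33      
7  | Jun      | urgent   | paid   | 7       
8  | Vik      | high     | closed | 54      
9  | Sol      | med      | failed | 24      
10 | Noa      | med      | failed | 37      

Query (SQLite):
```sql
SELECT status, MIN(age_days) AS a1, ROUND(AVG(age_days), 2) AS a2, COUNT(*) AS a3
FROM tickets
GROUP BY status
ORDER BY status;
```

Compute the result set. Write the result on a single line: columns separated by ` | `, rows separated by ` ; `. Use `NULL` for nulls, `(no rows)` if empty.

Group tickets by status.
Per group compute: MIN(age_days), ROUND(AVG(age_days), 2), COUNT(*).
  closed: ids {4, 6, 8} → MIN(age_days)=33, ROUND(AVG(age_days), 2)=49, COUNT(*)=3
  failed: ids {1, 2, 5, 9, 10} → MIN(age_days)=13, ROUND(AVG(age_days), 2)=26.8, COUNT(*)=5
  paid: ids {3, 7} → MIN(age_days)=7, ROUND(AVG(age_days), 2)=11.5, COUNT(*)=2

closed | 33 | 49 | 3 ; failed | 13 | 26.8 | 5 ; paid | 7 | 11.5 | 2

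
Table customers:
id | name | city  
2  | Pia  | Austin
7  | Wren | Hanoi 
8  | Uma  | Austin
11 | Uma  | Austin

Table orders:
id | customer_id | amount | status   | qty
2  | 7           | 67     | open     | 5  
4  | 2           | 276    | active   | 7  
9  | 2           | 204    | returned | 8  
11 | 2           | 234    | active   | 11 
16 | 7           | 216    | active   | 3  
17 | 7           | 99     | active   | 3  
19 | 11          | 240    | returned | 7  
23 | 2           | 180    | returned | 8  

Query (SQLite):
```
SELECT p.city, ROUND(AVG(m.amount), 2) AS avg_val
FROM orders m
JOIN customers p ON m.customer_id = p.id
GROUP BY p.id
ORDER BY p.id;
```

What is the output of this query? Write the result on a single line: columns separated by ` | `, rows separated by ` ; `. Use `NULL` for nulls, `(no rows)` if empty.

Join each orders row to its customers via customer_id.
Group joined rows by customers.id; compute ROUND(AVG(m.amount), 2) per group.
  2: ids {4, 9, 11, 23} → ROUND(AVG(m.amount), 2)=223.5
  7: ids {2, 16, 17} → ROUND(AVG(m.amount), 2)=127.33
  11: ids {19} → ROUND(AVG(m.amount), 2)=240

Austin | 223.5 ; Hanoi | 127.33 ; Austin | 240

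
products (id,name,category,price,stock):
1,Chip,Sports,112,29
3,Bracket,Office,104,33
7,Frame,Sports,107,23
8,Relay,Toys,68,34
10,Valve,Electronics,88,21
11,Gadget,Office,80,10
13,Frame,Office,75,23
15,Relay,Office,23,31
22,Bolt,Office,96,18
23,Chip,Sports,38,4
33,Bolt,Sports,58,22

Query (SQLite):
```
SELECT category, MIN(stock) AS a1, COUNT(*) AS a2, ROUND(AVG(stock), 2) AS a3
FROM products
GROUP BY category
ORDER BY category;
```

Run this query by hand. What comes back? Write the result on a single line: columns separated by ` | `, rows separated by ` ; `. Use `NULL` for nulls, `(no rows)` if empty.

Group products by category.
Per group compute: MIN(stock), COUNT(*), ROUND(AVG(stock), 2).
  Electronics: ids {10} → MIN(stock)=21, COUNT(*)=1, ROUND(AVG(stock), 2)=21
  Office: ids {3, 11, 13, 15, 22} → MIN(stock)=10, COUNT(*)=5, ROUND(AVG(stock), 2)=23
  Sports: ids {1, 7, 23, 33} → MIN(stock)=4, COUNT(*)=4, ROUND(AVG(stock), 2)=19.5
  Toys: ids {8} → MIN(stock)=34, COUNT(*)=1, ROUND(AVG(stock), 2)=34

Electronics | 21 | 1 | 21 ; Office | 10 | 5 | 23 ; Sports | 4 | 4 | 19.5 ; Toys | 34 | 1 | 34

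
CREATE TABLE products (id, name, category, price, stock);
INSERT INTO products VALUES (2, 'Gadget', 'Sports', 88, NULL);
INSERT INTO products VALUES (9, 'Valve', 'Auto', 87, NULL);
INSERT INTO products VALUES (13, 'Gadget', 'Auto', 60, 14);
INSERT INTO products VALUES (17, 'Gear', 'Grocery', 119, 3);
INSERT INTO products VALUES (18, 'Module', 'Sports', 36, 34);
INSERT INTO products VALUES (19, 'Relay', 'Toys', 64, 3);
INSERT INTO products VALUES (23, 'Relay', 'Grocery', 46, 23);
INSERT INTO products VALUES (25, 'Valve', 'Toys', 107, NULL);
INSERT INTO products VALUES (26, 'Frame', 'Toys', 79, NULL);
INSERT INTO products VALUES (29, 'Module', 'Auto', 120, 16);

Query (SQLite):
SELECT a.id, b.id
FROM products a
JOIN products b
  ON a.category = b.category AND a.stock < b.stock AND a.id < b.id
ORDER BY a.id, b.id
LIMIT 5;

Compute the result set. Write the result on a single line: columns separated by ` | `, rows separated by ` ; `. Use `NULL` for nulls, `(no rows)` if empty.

Pairs (a,b) with same category, a.stock < b.stock, a.id < b.id.
category groups: Auto:{9,13,29} Grocery:{17,23} Sports:{2,18} Toys:{19,25,26}
Ordered by (a.id, b.id); first 5.

13 | 29 ; 17 | 23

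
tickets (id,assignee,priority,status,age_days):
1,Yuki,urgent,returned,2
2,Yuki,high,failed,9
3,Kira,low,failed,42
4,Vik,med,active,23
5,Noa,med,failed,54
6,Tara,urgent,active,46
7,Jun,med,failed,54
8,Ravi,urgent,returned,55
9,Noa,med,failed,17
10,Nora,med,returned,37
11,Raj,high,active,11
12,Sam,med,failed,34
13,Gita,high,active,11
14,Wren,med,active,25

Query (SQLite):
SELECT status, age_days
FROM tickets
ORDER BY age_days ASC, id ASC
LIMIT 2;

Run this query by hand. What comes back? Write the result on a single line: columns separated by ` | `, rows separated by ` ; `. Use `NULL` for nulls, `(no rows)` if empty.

Sort by age_days asc, tiebreak id asc: (2, id=1), (9, id=2), (11, id=11), (11, id=13), (17, id=9) …. Take first 2.

returned | 2 ; failed | 9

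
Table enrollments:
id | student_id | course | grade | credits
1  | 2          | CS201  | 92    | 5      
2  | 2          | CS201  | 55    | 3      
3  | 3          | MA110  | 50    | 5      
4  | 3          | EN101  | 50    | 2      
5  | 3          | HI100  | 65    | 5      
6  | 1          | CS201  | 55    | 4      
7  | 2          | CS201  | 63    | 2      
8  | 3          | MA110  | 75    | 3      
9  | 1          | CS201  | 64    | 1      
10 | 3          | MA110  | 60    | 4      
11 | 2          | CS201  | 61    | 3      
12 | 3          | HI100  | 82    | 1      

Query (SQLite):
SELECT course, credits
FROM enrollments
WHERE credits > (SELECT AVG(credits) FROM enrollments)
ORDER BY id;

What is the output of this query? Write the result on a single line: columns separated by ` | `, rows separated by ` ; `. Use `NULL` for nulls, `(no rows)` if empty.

Scalar subquery: AVG(credits) over all enrollments rows = 3.166667 (≈; comparison uses full precision).
Keep rows where credits > that value.

CS201 | 5 ; MA110 | 5 ; HI100 | 5 ; CS201 | 4 ; MA110 | 4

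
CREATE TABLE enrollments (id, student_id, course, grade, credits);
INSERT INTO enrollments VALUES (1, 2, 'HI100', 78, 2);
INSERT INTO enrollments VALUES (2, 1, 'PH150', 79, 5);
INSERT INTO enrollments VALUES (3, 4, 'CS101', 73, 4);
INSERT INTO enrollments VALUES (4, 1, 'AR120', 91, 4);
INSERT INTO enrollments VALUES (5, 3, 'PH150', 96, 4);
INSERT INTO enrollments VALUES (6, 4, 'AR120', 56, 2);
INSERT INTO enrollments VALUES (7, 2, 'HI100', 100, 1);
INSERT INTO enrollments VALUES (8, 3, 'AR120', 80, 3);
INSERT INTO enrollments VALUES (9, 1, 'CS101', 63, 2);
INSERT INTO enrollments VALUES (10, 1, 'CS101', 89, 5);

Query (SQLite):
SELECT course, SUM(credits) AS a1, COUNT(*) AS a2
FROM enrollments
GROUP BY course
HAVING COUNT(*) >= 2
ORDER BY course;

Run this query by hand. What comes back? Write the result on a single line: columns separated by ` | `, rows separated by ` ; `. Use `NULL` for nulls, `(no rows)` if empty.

AR120 | 9 | 3 ; CS101 | 11 | 3 ; HI100 | 3 | 2 ; PH150 | 9 | 2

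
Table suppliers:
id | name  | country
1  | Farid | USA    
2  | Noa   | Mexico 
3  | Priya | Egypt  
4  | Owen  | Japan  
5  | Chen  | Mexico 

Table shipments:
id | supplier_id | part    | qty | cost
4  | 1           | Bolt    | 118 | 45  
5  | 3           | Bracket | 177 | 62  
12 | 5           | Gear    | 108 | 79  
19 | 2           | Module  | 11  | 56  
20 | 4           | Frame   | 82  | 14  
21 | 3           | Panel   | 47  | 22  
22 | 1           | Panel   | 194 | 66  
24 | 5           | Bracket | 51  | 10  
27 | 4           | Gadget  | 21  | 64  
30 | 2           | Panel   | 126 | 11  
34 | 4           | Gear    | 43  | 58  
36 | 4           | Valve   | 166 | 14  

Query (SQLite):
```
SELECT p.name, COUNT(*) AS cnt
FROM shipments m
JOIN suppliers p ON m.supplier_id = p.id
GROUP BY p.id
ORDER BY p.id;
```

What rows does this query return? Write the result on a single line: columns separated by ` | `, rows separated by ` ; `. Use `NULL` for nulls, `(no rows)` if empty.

Join each shipments row to its suppliers via supplier_id.
Group joined rows by suppliers.id; compute COUNT(*) per group.
  1: ids {4, 22} → COUNT(*)=2
  2: ids {19, 30} → COUNT(*)=2
  3: ids {5, 21} → COUNT(*)=2
  4: ids {20, 27, 34, 36} → COUNT(*)=4
  5: ids {12, 24} → COUNT(*)=2

Farid | 2 ; Noa | 2 ; Priya | 2 ; Owen | 4 ; Chen | 2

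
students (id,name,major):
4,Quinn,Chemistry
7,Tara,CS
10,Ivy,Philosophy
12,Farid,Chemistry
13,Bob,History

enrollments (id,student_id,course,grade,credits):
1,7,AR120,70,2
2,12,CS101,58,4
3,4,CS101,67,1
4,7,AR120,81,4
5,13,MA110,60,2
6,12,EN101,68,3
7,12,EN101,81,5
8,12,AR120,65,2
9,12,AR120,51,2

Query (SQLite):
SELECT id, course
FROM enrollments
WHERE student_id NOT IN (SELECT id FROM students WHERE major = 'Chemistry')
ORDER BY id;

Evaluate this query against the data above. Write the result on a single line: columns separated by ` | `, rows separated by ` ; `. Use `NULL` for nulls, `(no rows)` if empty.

1 | AR120 ; 4 | AR120 ; 5 | MA110

Inner query: students.id where major = 'Chemistry'.
Outer: keep enrollments rows whose student_id is not in that set.
Inner query → {4, 12}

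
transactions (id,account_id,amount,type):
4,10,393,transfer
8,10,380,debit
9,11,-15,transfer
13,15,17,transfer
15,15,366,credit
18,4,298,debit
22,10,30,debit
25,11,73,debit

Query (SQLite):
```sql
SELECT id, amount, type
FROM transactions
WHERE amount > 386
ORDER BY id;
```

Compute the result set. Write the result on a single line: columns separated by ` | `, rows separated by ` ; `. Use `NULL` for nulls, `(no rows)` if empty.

amount > 386: ids {4}

4 | 393 | transfer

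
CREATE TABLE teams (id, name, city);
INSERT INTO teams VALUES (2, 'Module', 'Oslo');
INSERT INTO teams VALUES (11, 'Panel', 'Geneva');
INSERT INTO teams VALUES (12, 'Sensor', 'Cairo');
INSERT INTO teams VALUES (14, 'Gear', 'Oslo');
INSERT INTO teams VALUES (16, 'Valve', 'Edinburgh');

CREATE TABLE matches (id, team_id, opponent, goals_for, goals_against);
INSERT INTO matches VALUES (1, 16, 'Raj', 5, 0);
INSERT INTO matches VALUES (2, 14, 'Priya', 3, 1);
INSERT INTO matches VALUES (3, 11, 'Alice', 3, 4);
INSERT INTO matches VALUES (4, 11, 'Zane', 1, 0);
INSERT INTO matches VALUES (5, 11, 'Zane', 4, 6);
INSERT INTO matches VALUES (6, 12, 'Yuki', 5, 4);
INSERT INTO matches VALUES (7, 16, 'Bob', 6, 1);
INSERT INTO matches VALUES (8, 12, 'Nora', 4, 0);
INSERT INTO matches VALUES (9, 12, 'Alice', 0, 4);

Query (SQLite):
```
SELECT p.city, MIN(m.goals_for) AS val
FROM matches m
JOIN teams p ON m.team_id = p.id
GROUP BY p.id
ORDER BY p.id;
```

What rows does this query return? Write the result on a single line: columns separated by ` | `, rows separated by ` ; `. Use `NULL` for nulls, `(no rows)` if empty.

Join each matches row to its teams via team_id.
Group joined rows by teams.id; compute MIN(m.goals_for) per group.
  11: ids {3, 4, 5} → MIN(m.goals_for)=1
  12: ids {6, 8, 9} → MIN(m.goals_for)=0
  14: ids {2} → MIN(m.goals_for)=3
  16: ids {1, 7} → MIN(m.goals_for)=5

Geneva | 1 ; Cairo | 0 ; Oslo | 3 ; Edinburgh | 5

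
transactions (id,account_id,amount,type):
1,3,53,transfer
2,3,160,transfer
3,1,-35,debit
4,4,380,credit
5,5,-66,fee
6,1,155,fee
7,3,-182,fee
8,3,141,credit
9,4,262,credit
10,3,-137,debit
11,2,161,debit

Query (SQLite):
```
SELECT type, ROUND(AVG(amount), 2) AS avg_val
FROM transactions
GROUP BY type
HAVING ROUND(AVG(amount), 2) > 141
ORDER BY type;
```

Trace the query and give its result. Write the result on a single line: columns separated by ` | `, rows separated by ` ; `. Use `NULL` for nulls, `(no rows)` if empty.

credit | 261

Partition transactions by type; compute ROUND(AVG(amount), 2) within each group.
HAVING: keep groups where ROUND(AVG(amount), 2) > 141.
  credit: ids {4, 8, 9} → ROUND(AVG(amount), 2)=261
  debit: ids {3, 10, 11} → ROUND(AVG(amount), 2)=-3.67
  fee: ids {5, 6, 7} → ROUND(AVG(amount), 2)=-31
  transfer: ids {1, 2} → ROUND(AVG(amount), 2)=106.5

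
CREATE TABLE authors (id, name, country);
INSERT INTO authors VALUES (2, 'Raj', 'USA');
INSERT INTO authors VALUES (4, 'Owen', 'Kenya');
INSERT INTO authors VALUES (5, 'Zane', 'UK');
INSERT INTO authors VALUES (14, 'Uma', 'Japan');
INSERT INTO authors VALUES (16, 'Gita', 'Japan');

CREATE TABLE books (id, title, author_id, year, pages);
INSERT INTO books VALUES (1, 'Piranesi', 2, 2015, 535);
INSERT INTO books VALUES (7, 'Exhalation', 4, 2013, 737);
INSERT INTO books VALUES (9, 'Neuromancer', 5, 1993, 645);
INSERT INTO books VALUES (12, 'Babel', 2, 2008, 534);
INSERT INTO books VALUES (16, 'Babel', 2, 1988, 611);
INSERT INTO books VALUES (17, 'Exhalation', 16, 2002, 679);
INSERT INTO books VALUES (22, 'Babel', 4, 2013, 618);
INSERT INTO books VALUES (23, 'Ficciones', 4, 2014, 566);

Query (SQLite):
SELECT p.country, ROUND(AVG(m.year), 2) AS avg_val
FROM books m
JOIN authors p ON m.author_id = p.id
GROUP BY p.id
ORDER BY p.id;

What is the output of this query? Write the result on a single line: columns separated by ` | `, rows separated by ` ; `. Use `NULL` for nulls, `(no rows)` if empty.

Join each books row to its authors via author_id.
Group joined rows by authors.id; compute ROUND(AVG(m.year), 2) per group.
  2: ids {1, 12, 16} → ROUND(AVG(m.year), 2)=2003.67
  4: ids {7, 22, 23} → ROUND(AVG(m.year), 2)=2013.33
  5: ids {9} → ROUND(AVG(m.year), 2)=1993
  16: ids {17} → ROUND(AVG(m.year), 2)=2002

USA | 2003.67 ; Kenya | 2013.33 ; UK | 1993 ; Japan | 2002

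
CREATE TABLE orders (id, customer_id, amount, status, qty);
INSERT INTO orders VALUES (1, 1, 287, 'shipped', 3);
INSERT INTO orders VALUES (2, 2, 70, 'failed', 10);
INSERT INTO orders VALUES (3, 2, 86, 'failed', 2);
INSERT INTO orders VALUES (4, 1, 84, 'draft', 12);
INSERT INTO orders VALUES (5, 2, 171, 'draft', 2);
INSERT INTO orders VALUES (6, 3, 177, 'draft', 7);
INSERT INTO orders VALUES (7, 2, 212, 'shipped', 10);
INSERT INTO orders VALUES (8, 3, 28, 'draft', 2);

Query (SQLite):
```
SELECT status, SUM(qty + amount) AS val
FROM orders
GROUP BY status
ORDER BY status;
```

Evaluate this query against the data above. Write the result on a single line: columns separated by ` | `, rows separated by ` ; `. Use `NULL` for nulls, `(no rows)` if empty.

draft | 483 ; failed | 168 ; shipped | 512

For each row compute qty + amount.
Group by status; take SUM of the expression per group.
  draft: ids {4, 5, 6, 8} → SUM(qty + amount)=483
  failed: ids {2, 3} → SUM(qty + amount)=168
  shipped: ids {1, 7} → SUM(qty + amount)=512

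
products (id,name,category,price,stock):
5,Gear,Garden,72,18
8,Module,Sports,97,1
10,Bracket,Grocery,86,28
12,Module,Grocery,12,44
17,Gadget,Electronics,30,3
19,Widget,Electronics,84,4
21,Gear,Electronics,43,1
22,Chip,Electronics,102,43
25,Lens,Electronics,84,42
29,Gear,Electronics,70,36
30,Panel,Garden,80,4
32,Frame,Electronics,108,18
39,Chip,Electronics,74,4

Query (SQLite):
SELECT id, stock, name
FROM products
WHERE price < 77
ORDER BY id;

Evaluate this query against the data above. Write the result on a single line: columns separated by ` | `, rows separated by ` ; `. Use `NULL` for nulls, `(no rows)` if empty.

5 | 18 | Gear ; 12 | 44 | Module ; 17 | 3 | Gadget ; 21 | 1 | Gear ; 29 | 36 | Gear ; 39 | 4 | Chip

price < 77: ids {5, 12, 17, 21, 29, 39}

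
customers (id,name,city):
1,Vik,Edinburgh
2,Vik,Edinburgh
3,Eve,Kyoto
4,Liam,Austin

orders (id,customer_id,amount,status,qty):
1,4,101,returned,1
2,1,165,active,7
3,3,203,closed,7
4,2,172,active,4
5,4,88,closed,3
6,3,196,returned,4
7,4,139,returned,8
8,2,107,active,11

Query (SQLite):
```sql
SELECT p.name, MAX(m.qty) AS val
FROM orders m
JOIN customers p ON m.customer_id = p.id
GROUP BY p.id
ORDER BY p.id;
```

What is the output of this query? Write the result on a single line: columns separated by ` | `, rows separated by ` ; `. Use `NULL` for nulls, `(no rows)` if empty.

Join each orders row to its customers via customer_id.
Group joined rows by customers.id; compute MAX(m.qty) per group.
  1: ids {2} → MAX(m.qty)=7
  2: ids {4, 8} → MAX(m.qty)=11
  3: ids {3, 6} → MAX(m.qty)=7
  4: ids {1, 5, 7} → MAX(m.qty)=8

Vik | 7 ; Vik | 11 ; Eve | 7 ; Liam | 8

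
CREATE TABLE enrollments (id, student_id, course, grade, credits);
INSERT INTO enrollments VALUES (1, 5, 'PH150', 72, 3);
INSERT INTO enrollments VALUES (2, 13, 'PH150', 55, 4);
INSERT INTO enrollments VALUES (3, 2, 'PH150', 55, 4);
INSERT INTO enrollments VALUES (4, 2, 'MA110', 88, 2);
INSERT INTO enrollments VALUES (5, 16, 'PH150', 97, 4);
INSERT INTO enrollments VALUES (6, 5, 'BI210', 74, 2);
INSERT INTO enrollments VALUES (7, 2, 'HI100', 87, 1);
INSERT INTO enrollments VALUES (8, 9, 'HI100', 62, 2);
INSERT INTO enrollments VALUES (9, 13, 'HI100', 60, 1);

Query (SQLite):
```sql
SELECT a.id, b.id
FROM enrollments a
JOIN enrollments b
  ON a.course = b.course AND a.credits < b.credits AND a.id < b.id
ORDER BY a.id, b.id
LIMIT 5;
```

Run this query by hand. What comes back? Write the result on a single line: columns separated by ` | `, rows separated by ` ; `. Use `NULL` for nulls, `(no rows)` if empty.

1 | 2 ; 1 | 3 ; 1 | 5 ; 7 | 8

Pairs (a,b) with same course, a.credits < b.credits, a.id < b.id.
course groups: BI210:{6} HI100:{7,8,9} MA110:{4} PH150:{1,2,3,5}
Ordered by (a.id, b.id); first 5.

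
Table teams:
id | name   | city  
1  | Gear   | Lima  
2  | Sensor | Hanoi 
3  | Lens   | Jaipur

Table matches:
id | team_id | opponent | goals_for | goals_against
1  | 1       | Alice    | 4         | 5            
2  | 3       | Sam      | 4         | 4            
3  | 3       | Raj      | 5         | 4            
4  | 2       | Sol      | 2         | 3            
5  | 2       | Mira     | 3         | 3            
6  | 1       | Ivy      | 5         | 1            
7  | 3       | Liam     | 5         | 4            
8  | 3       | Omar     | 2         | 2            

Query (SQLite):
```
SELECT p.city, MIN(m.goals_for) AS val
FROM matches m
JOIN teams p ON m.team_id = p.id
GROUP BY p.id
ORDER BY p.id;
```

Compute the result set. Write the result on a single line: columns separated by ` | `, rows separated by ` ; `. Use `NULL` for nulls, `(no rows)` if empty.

Join each matches row to its teams via team_id.
Group joined rows by teams.id; compute MIN(m.goals_for) per group.
  1: ids {1, 6} → MIN(m.goals_for)=4
  2: ids {4, 5} → MIN(m.goals_for)=2
  3: ids {2, 3, 7, 8} → MIN(m.goals_for)=2

Lima | 4 ; Hanoi | 2 ; Jaipur | 2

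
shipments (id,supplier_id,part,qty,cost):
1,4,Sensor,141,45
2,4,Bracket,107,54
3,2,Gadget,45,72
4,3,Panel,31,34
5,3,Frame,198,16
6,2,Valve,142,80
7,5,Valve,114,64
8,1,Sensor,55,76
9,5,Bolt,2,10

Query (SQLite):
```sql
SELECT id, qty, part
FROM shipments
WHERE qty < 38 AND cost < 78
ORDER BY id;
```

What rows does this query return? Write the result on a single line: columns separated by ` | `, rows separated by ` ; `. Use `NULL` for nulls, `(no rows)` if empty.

qty < 38: ids {4, 9}
cost < 78: ids {1, 2, 3, 4, 5, 7, 8, 9}
Combine with AND.

4 | 31 | Panel ; 9 | 2 | Bolt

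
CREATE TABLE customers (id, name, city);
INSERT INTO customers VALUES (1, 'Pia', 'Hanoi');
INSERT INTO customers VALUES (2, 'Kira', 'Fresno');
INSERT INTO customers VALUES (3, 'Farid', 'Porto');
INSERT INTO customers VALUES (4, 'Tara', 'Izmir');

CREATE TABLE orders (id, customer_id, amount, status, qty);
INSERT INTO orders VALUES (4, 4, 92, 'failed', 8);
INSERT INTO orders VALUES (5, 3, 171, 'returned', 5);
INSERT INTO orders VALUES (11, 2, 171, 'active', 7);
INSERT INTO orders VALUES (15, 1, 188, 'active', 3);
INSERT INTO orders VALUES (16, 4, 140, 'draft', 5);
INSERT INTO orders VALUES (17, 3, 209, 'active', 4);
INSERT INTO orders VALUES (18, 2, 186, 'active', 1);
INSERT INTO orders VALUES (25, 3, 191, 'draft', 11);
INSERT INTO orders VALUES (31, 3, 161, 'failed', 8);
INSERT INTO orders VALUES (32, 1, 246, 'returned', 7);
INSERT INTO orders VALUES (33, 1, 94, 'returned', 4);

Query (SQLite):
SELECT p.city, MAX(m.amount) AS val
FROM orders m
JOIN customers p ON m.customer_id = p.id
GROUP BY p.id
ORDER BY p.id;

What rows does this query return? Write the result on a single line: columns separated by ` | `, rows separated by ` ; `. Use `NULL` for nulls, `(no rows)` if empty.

Join each orders row to its customers via customer_id.
Group joined rows by customers.id; compute MAX(m.amount) per group.
  1: ids {15, 32, 33} → MAX(m.amount)=246
  2: ids {11, 18} → MAX(m.amount)=186
  3: ids {5, 17, 25, 31} → MAX(m.amount)=209
  4: ids {4, 16} → MAX(m.amount)=140

Hanoi | 246 ; Fresno | 186 ; Porto | 209 ; Izmir | 140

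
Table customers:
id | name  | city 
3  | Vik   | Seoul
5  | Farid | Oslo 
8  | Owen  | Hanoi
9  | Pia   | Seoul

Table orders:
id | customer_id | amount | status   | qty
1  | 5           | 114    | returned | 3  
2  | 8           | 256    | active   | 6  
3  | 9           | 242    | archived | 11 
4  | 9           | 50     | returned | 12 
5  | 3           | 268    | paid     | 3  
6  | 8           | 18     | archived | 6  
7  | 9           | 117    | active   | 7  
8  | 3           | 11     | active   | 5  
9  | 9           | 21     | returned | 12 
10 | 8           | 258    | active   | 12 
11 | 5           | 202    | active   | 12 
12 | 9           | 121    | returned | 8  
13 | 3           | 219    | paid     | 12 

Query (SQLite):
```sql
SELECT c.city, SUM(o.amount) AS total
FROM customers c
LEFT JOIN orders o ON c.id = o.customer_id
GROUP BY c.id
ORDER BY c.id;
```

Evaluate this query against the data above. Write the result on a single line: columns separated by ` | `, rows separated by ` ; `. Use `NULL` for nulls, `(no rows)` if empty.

Seoul | 498 ; Oslo | 316 ; Hanoi | 532 ; Seoul | 551

LEFT JOIN keeps every customers row; unmatched ones get NULL for orders columns.
Group by customers.id and compute SUM(o.amount). SUM over an all-NULL group is NULL.
  3: ids {5, 8, 13} → SUM(o.amount)=498
  5: ids {1, 11} → SUM(o.amount)=316
  8: ids {2, 6, 10} → SUM(o.amount)=532
  9: ids {3, 4, 7, 9, 12} → SUM(o.amount)=551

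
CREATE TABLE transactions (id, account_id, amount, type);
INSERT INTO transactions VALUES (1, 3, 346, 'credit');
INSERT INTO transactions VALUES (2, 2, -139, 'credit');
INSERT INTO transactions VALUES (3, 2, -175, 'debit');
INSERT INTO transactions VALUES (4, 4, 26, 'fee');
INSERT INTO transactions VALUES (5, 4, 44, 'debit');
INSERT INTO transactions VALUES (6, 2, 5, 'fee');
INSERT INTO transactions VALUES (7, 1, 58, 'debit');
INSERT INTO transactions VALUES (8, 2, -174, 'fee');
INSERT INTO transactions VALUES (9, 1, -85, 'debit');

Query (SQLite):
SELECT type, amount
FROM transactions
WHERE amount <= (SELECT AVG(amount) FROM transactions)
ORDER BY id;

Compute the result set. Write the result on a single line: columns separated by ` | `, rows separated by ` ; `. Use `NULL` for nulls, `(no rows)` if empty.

Scalar subquery: AVG(amount) over all transactions rows = -10.444444 (≈; comparison uses full precision).
Keep rows where amount <= that value.

credit | -139 ; debit | -175 ; fee | -174 ; debit | -85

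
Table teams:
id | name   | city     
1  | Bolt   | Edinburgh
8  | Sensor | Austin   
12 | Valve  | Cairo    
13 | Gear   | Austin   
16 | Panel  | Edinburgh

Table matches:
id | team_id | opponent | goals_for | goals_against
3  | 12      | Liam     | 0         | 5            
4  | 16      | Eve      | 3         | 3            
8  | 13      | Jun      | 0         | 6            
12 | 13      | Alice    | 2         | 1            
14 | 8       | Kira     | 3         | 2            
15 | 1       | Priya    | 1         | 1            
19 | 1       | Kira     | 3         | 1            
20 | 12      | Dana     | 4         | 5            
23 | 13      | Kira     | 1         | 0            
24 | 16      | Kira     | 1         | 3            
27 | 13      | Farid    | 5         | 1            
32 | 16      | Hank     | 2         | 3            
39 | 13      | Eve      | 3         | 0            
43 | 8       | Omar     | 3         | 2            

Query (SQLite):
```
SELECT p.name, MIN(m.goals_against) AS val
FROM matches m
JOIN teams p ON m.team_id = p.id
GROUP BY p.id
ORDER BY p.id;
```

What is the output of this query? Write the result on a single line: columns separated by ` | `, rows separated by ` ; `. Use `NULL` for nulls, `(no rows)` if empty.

Join each matches row to its teams via team_id.
Group joined rows by teams.id; compute MIN(m.goals_against) per group.
  1: ids {15, 19} → MIN(m.goals_against)=1
  8: ids {14, 43} → MIN(m.goals_against)=2
  12: ids {3, 20} → MIN(m.goals_against)=5
  13: ids {8, 12, 23, 27, 39} → MIN(m.goals_against)=0
  16: ids {4, 24, 32} → MIN(m.goals_against)=3

Bolt | 1 ; Sensor | 2 ; Valve | 5 ; Gear | 0 ; Panel | 3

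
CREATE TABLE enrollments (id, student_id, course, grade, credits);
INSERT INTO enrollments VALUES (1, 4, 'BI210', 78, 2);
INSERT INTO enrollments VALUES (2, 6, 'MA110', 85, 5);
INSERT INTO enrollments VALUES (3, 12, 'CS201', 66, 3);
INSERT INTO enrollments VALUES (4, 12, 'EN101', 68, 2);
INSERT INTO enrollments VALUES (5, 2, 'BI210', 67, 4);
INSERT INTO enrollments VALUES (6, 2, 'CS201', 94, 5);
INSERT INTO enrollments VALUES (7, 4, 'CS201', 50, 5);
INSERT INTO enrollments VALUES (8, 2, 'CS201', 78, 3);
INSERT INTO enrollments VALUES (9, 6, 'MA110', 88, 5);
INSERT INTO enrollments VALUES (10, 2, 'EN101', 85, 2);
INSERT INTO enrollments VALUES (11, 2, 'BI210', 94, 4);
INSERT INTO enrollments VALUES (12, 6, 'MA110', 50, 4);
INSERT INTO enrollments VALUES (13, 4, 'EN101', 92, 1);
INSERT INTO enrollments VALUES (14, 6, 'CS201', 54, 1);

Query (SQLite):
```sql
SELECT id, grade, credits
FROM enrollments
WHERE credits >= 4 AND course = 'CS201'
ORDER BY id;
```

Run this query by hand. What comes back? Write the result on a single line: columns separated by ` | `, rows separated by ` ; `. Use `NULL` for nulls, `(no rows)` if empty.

credits >= 4: ids {2, 5, 6, 7, 9, 11, 12}
course = 'CS201': ids {3, 6, 7, 8, 14}
Combine with AND.

6 | 94 | 5 ; 7 | 50 | 5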